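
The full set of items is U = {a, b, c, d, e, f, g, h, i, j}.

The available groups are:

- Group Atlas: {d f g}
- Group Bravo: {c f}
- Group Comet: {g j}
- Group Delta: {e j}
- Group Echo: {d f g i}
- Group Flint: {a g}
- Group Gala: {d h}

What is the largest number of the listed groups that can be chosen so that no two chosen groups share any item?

4

Bravo, Delta, Flint, Gala are pairwise disjoint (Bravo={c,f}; Delta={e,j}; Flint={a,g}; Gala={d,h}).
Every remaining group overlaps one of these, and no 5 of the listed groups are pairwise disjoint, so 4 is the maximum.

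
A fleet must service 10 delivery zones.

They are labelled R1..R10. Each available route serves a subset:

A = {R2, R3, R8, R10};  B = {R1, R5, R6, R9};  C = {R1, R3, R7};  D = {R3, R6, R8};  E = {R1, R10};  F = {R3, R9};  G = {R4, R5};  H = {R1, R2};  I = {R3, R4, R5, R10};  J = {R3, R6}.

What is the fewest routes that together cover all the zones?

A and B and C and I together: A ∪ B ∪ C ∪ I = {R1, R2, R3, R4, R5, R6, R7, R8, R9, R10} — every zone is covered.
Only C contains R7, so C is forced; the remaining 7 zones need at least 3 more routes (each remaining route adds at most 3) — so at least 4 routes are needed, and 4 is optimal.

4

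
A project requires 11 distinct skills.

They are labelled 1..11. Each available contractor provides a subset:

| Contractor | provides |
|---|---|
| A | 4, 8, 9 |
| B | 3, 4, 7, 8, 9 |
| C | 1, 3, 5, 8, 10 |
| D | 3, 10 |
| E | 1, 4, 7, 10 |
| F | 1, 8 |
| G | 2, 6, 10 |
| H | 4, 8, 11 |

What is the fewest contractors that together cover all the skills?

B and C and G and H together: B ∪ C ∪ G ∪ H = {1, 2, 3, 4, 5, 6, 7, 8, 9, 10, 11} — every skill is covered.
No 3 of the 8 contractors cover everything (all 56 combinations miss at least one skill), so 4 is optimal.

4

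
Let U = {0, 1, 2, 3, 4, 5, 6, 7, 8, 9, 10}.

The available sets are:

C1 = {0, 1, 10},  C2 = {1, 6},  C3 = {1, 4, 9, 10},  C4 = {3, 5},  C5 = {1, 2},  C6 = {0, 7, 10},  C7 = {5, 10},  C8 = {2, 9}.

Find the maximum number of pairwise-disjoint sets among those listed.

C2, C4, C6, C8 are pairwise disjoint (C2={1,6}; C4={3,5}; C6={0,7,10}; C8={2,9}).
Every remaining set overlaps one of these, and no 5 of the listed sets are pairwise disjoint, so 4 is the maximum.

4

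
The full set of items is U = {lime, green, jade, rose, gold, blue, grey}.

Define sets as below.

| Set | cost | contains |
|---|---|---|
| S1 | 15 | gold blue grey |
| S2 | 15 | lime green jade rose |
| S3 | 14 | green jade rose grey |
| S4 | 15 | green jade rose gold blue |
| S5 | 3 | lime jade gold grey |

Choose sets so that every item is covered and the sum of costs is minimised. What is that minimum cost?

18

S4, S5 together cover every item (S4 ∪ S5 = {lime, green, jade, rose, gold, blue, grey}); total cost 15 + 3 = 18.
No covering selection has total cost below 18.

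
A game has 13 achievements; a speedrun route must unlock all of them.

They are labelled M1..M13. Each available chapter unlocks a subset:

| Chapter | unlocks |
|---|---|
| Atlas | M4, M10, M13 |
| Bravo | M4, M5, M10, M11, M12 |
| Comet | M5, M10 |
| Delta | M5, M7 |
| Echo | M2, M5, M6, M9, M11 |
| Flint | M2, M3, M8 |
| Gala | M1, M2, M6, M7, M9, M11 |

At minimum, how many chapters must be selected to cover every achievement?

Take {Atlas, Bravo, Flint, Gala}. Their union is {M1, M2, M3, M4, M5, M6, M7, M8, M9, M10, M11, M12, M13}, which is all 13 achievements.
No 3 of the 7 chapters cover everything (all 35 combinations miss at least one achievement), so 4 is optimal.

4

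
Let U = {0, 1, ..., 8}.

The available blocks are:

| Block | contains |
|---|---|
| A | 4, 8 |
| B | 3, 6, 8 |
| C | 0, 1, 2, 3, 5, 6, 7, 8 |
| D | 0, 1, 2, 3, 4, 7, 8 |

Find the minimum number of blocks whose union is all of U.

C and D together: C ∪ D = {0, 1, 2, 3, 4, 5, 6, 7, 8} — every element is covered.
No single block has all 9 elements (the largest, C, has 8), so 2 is optimal.

2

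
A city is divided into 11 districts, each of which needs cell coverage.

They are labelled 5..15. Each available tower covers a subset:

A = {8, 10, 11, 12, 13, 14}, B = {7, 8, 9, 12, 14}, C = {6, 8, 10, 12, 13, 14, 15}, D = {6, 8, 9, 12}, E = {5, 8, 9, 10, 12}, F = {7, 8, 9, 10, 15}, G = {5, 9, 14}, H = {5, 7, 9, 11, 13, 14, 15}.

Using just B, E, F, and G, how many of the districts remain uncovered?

Union of B, E, F, G = {5, 7, 8, 9, 10, 12, 14, 15}.
Not covered: 6, 11, 13 — 3 districts.

3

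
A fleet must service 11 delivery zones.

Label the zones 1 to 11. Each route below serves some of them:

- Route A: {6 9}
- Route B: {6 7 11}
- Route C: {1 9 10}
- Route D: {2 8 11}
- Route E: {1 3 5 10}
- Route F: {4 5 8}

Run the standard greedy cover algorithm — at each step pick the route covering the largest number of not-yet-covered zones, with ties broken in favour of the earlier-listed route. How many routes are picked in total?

5

Greedy: pick E (covers 4 new) → pick B (covers 3 new) → pick D (covers 2 new) → pick A (covers 1 new) → pick F (covers 1 new). Total picks: 5.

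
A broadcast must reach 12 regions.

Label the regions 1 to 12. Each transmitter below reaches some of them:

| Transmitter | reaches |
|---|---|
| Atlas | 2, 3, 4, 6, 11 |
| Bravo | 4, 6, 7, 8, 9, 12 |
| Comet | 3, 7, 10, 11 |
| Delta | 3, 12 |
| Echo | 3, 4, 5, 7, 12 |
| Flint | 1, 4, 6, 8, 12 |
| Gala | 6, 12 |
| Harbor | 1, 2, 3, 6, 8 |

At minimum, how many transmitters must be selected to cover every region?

Take {Bravo, Comet, Echo, Harbor}. Their union is {1, 2, 3, 4, 5, 6, 7, 8, 9, 10, 11, 12}, which is all 12 regions.
No 3 of the 8 transmitters cover everything (all 56 combinations miss at least one region), so 4 is optimal.

4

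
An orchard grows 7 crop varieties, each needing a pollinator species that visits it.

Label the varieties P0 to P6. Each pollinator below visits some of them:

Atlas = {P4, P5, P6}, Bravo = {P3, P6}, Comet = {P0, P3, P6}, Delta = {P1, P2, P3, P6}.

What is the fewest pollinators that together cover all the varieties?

Atlas and Comet and Delta together: Atlas ∪ Comet ∪ Delta = {P0, P1, P2, P3, P4, P5, P6} — every variety is covered.
Only Comet contains P0, so Comet is forced; the remaining 4 varieties need at least 2 more pollinators (each remaining pollinator adds at most 2) — so at least 3 pollinators are needed, and 3 is optimal.

3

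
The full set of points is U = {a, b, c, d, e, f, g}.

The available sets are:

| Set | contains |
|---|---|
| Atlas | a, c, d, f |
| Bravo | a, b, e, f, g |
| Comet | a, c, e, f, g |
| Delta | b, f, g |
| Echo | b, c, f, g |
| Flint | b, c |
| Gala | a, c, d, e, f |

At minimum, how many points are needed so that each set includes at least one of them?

2

Take H = {a, b}. Each listed set contains at least one of these, so H is a hitting set of size 2.
No single point lies in every set, so at least 2 are needed and 2 is optimal.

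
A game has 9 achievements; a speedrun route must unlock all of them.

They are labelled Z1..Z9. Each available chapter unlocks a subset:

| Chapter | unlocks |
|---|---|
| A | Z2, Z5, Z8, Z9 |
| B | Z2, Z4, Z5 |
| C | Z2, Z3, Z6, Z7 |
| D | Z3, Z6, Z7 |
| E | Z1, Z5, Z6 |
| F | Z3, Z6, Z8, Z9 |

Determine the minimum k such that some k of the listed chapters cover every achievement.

Take {A, B, C, E}. Their union is {Z1, Z2, Z3, Z4, Z5, Z6, Z7, Z8, Z9}, which is all 9 achievements.
No 3 of the 6 chapters cover everything (all 20 combinations miss at least one achievement), so 4 is optimal.

4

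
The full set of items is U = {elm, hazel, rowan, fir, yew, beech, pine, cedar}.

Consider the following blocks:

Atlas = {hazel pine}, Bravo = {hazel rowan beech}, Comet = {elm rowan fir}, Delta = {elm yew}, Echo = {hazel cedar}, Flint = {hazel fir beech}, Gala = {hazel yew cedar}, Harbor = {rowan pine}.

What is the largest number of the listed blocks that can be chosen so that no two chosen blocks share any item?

3

Delta, Flint, Harbor are pairwise disjoint (Delta={elm,yew}; Flint={hazel,fir,beech}; Harbor={rowan,pine}).
Every remaining block overlaps one of these, and no 4 of the listed blocks are pairwise disjoint, so 3 is the maximum.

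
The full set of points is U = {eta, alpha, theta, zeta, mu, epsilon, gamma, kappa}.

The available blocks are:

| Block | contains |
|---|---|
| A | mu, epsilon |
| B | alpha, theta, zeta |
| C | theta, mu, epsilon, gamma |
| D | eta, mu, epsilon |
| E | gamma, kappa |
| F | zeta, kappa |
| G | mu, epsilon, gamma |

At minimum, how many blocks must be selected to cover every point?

3

B and D and E together: B ∪ D ∪ E = {eta, alpha, theta, zeta, mu, epsilon, gamma, kappa} — every point is covered.
Only D contains eta, so D is forced; the remaining 5 points need at least 2 more blocks (each remaining block adds at most 3) — so at least 3 blocks are needed, and 3 is optimal.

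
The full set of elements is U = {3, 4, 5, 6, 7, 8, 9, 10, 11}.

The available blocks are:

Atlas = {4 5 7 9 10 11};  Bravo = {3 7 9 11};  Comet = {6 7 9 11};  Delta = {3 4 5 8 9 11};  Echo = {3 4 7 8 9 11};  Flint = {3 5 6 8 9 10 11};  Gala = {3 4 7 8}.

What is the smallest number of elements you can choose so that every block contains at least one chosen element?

2

Take H = {7, 8}. Each listed block contains at least one of these, so H is a hitting set of size 2.
No single element lies in every block, so at least 2 are needed and 2 is optimal.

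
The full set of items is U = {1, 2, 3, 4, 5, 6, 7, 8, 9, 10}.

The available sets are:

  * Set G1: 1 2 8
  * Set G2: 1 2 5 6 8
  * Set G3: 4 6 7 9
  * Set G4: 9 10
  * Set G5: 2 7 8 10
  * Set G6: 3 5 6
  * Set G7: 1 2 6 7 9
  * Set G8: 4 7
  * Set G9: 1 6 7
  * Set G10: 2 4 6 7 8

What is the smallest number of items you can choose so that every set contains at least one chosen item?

4

H = {2, 6, 7, 10} meets every set (each contains at least one member of H), and |H| = 4.
The sets G1, G4, G6, G8 are pairwise disjoint, so any hitting set needs a separate item for each — at least 4. Hence 4 is optimal.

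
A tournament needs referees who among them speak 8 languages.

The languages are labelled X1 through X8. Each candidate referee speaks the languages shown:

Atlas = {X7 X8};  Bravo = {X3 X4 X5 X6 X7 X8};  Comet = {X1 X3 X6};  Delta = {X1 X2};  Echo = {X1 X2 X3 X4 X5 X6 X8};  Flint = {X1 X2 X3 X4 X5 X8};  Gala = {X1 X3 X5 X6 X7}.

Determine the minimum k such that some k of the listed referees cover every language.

Take {Flint, Gala}. Their union is {X1, X2, X3, X4, X5, X6, X7, X8}, which is all 8 languages.
No single referee has all 8 languages (the largest, Echo, has 7), so 2 is optimal.

2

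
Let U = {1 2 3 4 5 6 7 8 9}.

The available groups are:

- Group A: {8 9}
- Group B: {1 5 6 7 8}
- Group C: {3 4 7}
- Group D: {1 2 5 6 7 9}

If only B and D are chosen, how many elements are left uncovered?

Union of B, D = {1, 2, 5, 6, 7, 8, 9}.
Not covered: 3, 4 — 2 elements.

2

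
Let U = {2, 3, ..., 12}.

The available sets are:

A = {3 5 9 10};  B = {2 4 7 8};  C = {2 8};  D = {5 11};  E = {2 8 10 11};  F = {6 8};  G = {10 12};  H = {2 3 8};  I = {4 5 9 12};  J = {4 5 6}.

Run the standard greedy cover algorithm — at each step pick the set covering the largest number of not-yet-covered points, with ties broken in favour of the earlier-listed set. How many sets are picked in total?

Greedy: pick A (covers 4 new) → pick B (covers 4 new) → pick D (covers 1 new) → pick F (covers 1 new) → pick G (covers 1 new). Total picks: 5.

5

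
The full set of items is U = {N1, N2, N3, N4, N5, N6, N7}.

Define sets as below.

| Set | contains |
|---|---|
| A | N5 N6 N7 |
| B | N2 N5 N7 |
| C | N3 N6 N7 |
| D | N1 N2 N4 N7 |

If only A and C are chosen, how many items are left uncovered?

3

Union of A, C = {N3, N5, N6, N7}.
Not covered: N1, N2, N4 — 3 items.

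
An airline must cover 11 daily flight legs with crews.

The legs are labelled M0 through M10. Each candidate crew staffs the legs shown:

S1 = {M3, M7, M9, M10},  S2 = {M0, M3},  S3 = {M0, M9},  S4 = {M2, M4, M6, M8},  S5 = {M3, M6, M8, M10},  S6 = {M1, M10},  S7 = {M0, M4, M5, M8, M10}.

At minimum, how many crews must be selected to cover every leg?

4

Take {S1, S4, S6, S7}. Their union is {M0, M1, M2, M3, M4, M5, M6, M7, M8, M9, M10}, which is all 11 legs.
Only S6 contains M1, so S6 is forced; the remaining 9 legs need at least 3 more crews (each remaining crew adds at most 4) — so at least 4 crews are needed, and 4 is optimal.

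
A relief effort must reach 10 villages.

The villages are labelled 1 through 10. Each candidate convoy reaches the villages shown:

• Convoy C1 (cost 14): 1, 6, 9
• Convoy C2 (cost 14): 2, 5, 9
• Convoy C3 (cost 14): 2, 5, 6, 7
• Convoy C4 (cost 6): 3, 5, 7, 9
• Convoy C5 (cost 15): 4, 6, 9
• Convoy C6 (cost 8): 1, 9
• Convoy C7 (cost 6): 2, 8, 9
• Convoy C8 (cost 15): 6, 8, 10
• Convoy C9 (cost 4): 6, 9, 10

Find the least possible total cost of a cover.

39

C4, C5, C6, C7, C9 together cover every village (C4 ∪ C5 ∪ C6 ∪ C7 ∪ C9 = {1, 2, 3, 4, 5, 6, 7, 8, 9, 10}); total cost 6 + 15 + 8 + 6 + 4 = 39.
No covering selection has total cost below 39.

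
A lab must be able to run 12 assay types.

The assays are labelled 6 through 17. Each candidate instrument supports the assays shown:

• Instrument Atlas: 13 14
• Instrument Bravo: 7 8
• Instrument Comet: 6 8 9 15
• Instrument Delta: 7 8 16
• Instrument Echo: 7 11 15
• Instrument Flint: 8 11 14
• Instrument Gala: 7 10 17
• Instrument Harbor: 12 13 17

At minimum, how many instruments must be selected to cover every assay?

5

Comet and Delta and Flint and Gala and Harbor together: Comet ∪ Delta ∪ Flint ∪ Gala ∪ Harbor = {6, 7, 8, 9, 10, 11, 12, 13, 14, 15, 16, 17} — every assay is covered.
No 4 of the 8 instruments cover everything (all 70 combinations miss at least one assay), so 5 is optimal.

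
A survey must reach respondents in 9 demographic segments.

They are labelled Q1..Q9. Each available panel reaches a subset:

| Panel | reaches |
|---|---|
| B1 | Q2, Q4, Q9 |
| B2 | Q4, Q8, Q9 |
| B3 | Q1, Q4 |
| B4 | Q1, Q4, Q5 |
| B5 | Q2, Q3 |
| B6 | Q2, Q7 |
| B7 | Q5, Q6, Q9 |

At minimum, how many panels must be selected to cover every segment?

5

B2 and B3 and B5 and B6 and B7 together: B2 ∪ B3 ∪ B5 ∪ B6 ∪ B7 = {Q1, Q2, Q3, Q4, Q5, Q6, Q7, Q8, Q9} — every segment is covered.
No 4 of the 7 panels cover everything (all 35 combinations miss at least one segment), so 5 is optimal.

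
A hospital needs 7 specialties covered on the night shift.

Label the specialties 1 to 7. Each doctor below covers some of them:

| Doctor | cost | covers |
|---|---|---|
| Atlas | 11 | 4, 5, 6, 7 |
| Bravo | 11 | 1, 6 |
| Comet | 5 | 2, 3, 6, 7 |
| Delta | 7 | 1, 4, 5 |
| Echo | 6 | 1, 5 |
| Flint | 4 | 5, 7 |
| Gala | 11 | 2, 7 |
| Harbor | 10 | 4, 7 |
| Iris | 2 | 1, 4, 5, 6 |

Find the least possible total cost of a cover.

7

Comet, Iris together cover every specialty (Comet ∪ Iris = {1, 2, 3, 4, 5, 6, 7}); total cost 5 + 2 = 7.
No covering selection has total cost below 7.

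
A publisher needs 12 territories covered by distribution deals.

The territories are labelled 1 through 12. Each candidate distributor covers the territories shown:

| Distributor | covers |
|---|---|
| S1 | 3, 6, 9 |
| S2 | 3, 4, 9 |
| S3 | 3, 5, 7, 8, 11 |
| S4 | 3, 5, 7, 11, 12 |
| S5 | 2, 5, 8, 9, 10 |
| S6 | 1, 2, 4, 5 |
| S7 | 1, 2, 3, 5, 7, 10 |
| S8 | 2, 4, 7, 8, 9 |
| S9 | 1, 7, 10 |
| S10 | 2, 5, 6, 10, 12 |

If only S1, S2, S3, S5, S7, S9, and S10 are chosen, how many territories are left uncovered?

Union of S1, S2, S3, S5, S7, S9, S10 = {1, 2, 3, 4, 5, 6, 7, 8, 9, 10, 11, 12} — that's every territory, so 0 are uncovered.

0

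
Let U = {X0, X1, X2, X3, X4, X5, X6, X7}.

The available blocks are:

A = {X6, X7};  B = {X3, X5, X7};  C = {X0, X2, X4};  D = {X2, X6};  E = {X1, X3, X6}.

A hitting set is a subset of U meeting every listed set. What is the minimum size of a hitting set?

3

The 3 elements {X2, X5, X6} hit every block.
No choice of 2 elements meets every block, so 3 is the minimum.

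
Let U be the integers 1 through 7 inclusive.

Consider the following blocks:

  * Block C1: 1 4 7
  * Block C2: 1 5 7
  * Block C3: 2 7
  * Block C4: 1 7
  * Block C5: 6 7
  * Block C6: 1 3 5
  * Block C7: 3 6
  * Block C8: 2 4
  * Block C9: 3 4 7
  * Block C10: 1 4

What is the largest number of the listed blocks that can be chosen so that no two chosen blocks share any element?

C4, C7, C8 are pairwise disjoint (C4={1,7}; C7={3,6}; C8={2,4}).
Every remaining block overlaps one of these, and no 4 of the listed blocks are pairwise disjoint, so 3 is the maximum.

3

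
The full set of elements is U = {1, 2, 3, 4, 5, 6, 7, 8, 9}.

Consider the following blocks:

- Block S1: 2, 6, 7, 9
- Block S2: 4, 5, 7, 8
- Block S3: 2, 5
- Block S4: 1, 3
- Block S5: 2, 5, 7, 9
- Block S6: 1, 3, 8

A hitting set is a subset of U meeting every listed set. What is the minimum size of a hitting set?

3

H = {2, 3, 8} meets every block (each contains at least one member of H), and |H| = 3.
No choice of 2 elements meets every block, so 3 is the minimum.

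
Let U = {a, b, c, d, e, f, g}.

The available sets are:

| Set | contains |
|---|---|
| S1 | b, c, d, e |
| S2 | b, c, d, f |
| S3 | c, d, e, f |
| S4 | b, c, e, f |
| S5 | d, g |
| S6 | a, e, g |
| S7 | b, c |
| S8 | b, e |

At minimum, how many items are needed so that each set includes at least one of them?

3

The 3 items {c, d, e} hit every set.
No choice of 2 items meets every set, so 3 is the minimum.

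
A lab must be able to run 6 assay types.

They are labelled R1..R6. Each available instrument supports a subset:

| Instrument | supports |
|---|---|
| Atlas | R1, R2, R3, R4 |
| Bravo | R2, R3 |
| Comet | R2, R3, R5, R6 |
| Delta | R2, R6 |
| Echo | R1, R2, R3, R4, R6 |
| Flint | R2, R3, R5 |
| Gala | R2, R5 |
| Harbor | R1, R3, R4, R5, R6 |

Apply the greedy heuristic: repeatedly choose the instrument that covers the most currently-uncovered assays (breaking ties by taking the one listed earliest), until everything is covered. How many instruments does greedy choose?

2

Greedy: pick Echo (covers 5 new) → pick Comet (covers 1 new). Total picks: 2.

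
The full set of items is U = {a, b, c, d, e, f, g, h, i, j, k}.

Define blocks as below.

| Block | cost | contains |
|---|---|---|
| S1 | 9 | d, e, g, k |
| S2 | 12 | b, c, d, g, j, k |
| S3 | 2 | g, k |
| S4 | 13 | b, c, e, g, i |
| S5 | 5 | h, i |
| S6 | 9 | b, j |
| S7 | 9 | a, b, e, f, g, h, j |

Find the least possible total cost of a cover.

26

S2, S5, S7 together cover every item (S2 ∪ S5 ∪ S7 = {a, b, c, d, e, f, g, h, i, j, k}); total cost 12 + 5 + 9 = 26.
The greedy pick S3, S7, S5, S2 costs 28; no covering selection beats 26.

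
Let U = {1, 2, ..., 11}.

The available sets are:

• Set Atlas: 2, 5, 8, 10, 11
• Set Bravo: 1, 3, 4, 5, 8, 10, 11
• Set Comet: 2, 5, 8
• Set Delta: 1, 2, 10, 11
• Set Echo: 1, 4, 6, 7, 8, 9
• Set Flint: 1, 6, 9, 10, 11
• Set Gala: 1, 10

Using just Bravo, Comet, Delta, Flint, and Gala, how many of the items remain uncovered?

Union of Bravo, Comet, Delta, Flint, Gala = {1, 2, 3, 4, 5, 6, 8, 9, 10, 11}.
Not covered: 7 — 1 item.

1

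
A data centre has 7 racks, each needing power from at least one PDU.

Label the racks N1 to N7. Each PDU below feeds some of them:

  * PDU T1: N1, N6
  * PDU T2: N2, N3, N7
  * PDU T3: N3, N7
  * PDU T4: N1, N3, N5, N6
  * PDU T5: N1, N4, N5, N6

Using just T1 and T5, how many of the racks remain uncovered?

3

Union of T1, T5 = {N1, N4, N5, N6}.
Not covered: N2, N3, N7 — 3 racks.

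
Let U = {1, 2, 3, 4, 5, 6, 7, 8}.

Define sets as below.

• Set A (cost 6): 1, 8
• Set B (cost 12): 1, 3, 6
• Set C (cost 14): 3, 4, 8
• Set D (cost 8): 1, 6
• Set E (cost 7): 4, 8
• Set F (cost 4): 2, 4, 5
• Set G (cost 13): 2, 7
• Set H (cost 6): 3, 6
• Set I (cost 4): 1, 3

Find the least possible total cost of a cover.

29

A, F, G, H together cover every element (A ∪ F ∪ G ∪ H = {1, 2, 3, 4, 5, 6, 7, 8}); total cost 6 + 4 + 13 + 6 = 29.
The greedy pick F, I, A, H, G costs 33; no covering selection beats 29.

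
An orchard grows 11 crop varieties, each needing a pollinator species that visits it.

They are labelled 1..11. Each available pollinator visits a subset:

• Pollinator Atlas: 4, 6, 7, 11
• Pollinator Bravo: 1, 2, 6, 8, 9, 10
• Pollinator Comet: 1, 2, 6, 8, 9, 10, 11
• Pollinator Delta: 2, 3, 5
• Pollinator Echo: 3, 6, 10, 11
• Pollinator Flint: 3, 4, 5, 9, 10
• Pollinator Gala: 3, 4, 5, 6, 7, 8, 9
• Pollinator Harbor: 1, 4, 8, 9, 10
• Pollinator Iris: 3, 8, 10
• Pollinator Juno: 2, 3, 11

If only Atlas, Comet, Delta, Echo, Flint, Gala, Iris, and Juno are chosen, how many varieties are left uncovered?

0

Union of Atlas, Comet, Delta, Echo, Flint, Gala, Iris, Juno = {1, 2, 3, 4, 5, 6, 7, 8, 9, 10, 11} — that's every variety, so 0 are uncovered.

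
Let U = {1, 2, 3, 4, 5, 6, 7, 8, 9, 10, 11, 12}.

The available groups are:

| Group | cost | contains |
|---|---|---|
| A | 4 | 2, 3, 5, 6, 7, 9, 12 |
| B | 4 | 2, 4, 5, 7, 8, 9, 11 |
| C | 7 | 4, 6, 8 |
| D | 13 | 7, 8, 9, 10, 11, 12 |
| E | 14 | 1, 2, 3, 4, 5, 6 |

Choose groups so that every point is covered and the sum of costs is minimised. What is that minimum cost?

D, E together cover every point (D ∪ E = {1, 2, 3, 4, 5, 6, 7, 8, 9, 10, 11, 12}); total cost 13 + 14 = 27.
The greedy pick A, B, D, E costs 35; no covering selection beats 27.

27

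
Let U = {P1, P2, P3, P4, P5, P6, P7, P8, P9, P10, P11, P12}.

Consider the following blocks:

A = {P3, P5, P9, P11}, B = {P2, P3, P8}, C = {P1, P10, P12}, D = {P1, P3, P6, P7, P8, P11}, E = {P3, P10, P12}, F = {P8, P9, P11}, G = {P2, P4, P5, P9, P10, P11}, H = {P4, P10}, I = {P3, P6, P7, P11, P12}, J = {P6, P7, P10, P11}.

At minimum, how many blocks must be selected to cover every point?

Take {D, G, I}. Their union is {P1, P2, P3, P4, P5, P6, P7, P8, P9, P10, P11, P12}, which is all 12 points.
No 2 of the 10 blocks cover everything (all 45 combinations miss at least one point), so 3 is optimal.

3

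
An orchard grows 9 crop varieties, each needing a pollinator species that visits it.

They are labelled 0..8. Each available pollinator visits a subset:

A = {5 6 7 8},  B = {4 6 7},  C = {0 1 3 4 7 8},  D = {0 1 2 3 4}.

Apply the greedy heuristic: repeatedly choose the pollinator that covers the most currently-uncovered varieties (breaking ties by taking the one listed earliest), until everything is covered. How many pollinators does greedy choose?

3

Greedy: pick C (covers 6 new) → pick A (covers 2 new) → pick D (covers 1 new). Total picks: 3.
(The true minimum cover uses only 2 pollinators, so greedy is not optimal here.)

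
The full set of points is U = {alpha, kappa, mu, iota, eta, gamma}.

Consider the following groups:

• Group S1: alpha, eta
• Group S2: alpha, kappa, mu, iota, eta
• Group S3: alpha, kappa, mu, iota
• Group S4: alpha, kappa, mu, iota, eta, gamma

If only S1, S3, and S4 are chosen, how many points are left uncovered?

0

Union of S1, S3, S4 = {alpha, kappa, mu, iota, eta, gamma} — that's every point, so 0 are uncovered.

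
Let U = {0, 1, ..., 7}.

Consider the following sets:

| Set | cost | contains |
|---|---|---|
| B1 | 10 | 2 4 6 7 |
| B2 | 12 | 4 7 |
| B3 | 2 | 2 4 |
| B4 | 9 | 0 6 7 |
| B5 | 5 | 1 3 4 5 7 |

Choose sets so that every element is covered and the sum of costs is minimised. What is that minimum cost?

B3, B4, B5 together cover every element (B3 ∪ B4 ∪ B5 = {0, 1, 2, 3, 4, 5, 6, 7}); total cost 2 + 9 + 5 = 16.
No covering selection has total cost below 16.

16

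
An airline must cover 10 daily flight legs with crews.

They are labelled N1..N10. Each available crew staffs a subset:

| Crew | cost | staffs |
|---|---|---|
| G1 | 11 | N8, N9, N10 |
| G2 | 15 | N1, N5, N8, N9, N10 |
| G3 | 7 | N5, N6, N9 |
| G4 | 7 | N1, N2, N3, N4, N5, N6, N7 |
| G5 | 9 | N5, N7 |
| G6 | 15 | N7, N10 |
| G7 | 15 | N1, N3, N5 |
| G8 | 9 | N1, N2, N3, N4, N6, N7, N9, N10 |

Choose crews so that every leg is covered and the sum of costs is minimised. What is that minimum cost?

18

G1, G4 together cover every leg (G1 ∪ G4 = {N1, N2, N3, N4, N5, N6, N7, N8, N9, N10}); total cost 11 + 7 = 18.
No covering selection has total cost below 18.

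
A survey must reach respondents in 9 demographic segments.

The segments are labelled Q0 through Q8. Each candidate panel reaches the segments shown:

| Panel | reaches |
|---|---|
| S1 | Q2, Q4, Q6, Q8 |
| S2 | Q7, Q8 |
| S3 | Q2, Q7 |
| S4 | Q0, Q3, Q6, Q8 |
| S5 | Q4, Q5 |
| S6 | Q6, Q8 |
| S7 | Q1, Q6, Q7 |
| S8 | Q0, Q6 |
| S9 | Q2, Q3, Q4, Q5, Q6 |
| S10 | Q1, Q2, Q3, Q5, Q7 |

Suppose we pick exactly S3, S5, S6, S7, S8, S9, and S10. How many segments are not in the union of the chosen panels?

0

Union of S3, S5, S6, S7, S8, S9, S10 = {Q0, Q1, Q2, Q3, Q4, Q5, Q6, Q7, Q8} — that's every segment, so 0 are uncovered.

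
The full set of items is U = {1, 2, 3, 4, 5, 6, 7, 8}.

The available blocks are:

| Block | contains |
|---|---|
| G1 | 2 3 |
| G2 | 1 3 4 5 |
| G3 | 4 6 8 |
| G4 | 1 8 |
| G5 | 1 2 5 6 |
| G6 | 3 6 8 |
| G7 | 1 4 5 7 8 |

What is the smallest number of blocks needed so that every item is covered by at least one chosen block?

3

Take {G1, G3, G7}. Their union is {1, 2, 3, 4, 5, 6, 7, 8}, which is all 8 items.
Only G7 contains 7, so G7 is forced; the remaining 3 items need at least 2 more blocks (each remaining block adds at most 2) — so at least 3 blocks are needed, and 3 is optimal.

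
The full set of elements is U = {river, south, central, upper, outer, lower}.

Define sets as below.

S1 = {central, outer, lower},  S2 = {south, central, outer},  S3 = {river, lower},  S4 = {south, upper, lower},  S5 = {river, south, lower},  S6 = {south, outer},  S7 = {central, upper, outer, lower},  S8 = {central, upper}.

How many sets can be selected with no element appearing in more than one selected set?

S3, S6, S8 are pairwise disjoint (S3={river,lower}; S6={south,outer}; S8={central,upper}).
Every remaining set overlaps one of these, and no 4 of the listed sets are pairwise disjoint, so 3 is the maximum.

3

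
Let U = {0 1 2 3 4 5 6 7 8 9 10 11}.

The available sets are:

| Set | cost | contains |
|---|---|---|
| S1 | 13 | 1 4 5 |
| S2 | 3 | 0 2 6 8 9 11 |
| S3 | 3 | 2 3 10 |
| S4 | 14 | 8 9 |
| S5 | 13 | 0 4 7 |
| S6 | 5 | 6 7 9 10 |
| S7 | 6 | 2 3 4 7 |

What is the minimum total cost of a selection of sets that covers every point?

24

S1, S2, S3, S6 together cover every point (S1 ∪ S2 ∪ S3 ∪ S6 = {0, 1, 2, 3, 4, 5, 6, 7, 8, 9, 10, 11}); total cost 13 + 3 + 3 + 5 = 24.
The greedy pick S2, S3, S7, S1 costs 25; no covering selection beats 24.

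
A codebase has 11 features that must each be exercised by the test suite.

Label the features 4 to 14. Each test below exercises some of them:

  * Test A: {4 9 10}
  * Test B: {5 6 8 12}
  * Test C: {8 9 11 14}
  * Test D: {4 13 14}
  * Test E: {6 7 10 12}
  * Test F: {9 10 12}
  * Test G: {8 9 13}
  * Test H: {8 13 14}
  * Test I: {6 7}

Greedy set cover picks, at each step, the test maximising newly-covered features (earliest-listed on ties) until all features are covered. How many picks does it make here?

5

Greedy: pick B (covers 4 new) → pick A (covers 3 new) → pick C (covers 2 new) → pick D (covers 1 new) → pick E (covers 1 new). Total picks: 5.
(The true minimum cover uses only 4 tests, so greedy is not optimal here.)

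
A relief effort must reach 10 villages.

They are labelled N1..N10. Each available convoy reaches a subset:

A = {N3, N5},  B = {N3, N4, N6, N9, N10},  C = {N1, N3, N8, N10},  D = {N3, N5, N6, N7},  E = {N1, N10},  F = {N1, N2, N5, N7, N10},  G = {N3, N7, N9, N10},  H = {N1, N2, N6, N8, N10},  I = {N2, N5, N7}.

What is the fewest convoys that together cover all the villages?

B and C and F together: B ∪ C ∪ F = {N1, N2, N3, N4, N5, N6, N7, N8, N9, N10} — every village is covered.
Only B contains N4, so B is forced; the remaining 5 villages need at least 2 more convoys (each remaining convoy adds at most 4) — so at least 3 convoys are needed, and 3 is optimal.

3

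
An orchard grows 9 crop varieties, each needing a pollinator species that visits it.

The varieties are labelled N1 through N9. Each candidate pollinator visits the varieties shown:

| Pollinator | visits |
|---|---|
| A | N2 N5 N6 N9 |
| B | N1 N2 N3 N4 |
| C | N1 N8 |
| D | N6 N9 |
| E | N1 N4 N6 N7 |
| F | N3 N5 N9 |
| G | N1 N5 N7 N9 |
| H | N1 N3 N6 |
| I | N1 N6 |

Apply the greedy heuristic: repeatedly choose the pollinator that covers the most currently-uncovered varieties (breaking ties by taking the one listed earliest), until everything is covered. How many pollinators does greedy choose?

4

Greedy: pick A (covers 4 new) → pick B (covers 3 new) → pick C (covers 1 new) → pick E (covers 1 new). Total picks: 4.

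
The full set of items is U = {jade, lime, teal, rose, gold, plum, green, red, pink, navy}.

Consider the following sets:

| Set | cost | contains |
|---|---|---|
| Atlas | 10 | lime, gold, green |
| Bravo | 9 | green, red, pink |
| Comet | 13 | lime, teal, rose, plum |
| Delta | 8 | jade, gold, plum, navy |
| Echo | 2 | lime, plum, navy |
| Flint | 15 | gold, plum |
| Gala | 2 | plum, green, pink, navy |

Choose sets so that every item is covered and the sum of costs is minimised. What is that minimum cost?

30

Bravo, Comet, Delta together cover every item (Bravo ∪ Comet ∪ Delta = {jade, lime, teal, rose, gold, plum, green, red, pink, navy}); total cost 9 + 13 + 8 = 30.
The greedy pick Gala, Echo, Delta, Comet, Bravo costs 34; no covering selection beats 30.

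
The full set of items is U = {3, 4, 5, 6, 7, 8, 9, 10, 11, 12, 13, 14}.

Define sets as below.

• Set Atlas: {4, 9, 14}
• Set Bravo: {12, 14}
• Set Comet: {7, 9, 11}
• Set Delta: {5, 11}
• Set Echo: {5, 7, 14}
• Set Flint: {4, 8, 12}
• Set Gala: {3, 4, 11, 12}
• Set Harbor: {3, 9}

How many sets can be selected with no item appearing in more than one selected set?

3

Delta, Flint, Harbor are pairwise disjoint (Delta={5,11}; Flint={4,8,12}; Harbor={3,9}).
Every remaining set overlaps one of these, and no 4 of the listed sets are pairwise disjoint, so 3 is the maximum.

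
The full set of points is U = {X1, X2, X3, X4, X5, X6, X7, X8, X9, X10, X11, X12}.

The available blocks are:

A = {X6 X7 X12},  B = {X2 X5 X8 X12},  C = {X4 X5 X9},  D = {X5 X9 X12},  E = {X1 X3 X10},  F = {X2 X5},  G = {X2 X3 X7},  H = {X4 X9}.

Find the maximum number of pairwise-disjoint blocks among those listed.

4

A, E, F, H are pairwise disjoint (A={X6,X7,X12}; E={X1,X3,X10}; F={X2,X5}; H={X4,X9}).
Every remaining block overlaps one of these, and no 5 of the listed blocks are pairwise disjoint, so 4 is the maximum.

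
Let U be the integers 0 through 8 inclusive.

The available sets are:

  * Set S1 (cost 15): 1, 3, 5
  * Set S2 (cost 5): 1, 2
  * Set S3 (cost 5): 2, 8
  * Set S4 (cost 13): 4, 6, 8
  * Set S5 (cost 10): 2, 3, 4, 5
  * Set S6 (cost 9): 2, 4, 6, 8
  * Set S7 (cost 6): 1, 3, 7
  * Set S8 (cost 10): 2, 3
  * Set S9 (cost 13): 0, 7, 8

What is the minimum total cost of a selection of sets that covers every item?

S1, S6, S9 together cover every item (S1 ∪ S6 ∪ S9 = {0, 1, 2, 3, 4, 5, 6, 7, 8}); total cost 15 + 9 + 13 = 37.
The greedy pick S7, S6, S5, S9 costs 38; no covering selection beats 37.

37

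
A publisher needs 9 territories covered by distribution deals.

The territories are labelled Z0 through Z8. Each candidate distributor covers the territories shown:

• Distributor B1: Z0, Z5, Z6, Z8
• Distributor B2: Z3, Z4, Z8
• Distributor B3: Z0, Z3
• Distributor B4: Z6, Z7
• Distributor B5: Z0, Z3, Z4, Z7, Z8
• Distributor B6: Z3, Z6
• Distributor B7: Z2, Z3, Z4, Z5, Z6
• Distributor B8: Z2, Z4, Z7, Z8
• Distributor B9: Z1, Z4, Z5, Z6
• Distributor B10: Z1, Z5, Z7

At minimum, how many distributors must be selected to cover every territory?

Take {B3, B8, B9}. Their union is {Z0, Z1, Z2, Z3, Z4, Z5, Z6, Z7, Z8}, which is all 9 territories.
No 2 of the 10 distributors cover everything (all 45 combinations miss at least one territory), so 3 is optimal.

3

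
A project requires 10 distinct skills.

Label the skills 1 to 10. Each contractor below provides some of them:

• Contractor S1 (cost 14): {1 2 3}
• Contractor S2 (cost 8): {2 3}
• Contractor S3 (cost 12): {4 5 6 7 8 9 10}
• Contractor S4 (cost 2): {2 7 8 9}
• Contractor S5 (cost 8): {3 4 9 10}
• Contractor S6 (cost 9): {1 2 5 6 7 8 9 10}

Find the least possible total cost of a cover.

17

S5, S6 together cover every skill (S5 ∪ S6 = {1, 2, 3, 4, 5, 6, 7, 8, 9, 10}); total cost 8 + 9 = 17.
The greedy pick S4, S6, S5 costs 19; no covering selection beats 17.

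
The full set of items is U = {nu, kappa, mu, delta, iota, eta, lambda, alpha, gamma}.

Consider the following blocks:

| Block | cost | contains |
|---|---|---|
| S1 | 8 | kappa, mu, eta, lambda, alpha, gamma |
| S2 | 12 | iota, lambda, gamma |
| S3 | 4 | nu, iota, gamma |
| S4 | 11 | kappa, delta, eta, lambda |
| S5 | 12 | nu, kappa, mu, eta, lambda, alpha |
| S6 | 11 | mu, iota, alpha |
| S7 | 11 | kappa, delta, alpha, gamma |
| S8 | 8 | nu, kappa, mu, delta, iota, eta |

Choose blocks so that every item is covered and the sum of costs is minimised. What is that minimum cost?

16

S1, S8 together cover every item (S1 ∪ S8 = {nu, kappa, mu, delta, iota, eta, lambda, alpha, gamma}); total cost 8 + 8 = 16.
The greedy pick S1, S3, S8 costs 20; no covering selection beats 16.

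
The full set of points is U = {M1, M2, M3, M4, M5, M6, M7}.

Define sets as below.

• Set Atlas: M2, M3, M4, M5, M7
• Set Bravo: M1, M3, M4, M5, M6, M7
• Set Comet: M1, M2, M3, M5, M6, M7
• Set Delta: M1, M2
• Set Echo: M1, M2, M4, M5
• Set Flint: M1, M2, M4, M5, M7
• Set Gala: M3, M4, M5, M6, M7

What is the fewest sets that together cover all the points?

Bravo and Flint together: Bravo ∪ Flint = {M1, M2, M3, M4, M5, M6, M7} — every point is covered.
No single set has all 7 points (the largest, Bravo, has 6), so 2 is optimal.

2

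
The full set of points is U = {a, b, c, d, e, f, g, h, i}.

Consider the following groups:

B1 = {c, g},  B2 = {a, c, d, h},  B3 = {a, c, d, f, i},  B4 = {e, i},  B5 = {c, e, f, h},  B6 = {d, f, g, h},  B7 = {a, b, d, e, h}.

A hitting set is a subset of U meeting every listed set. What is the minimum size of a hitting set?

3

Take T = {a, e, g}. Each listed group contains at least one of these, so T is a hitting set of size 3.
No choice of 2 points meets every group, so 3 is the minimum.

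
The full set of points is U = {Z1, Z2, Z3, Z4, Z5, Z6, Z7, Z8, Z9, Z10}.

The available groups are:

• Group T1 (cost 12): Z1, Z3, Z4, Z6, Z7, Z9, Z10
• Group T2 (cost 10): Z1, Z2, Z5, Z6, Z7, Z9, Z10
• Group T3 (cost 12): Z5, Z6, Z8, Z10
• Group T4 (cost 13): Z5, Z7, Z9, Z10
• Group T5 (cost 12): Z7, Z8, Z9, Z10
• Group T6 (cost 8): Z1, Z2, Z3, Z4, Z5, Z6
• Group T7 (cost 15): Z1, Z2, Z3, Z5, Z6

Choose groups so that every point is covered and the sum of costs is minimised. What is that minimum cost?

T5, T6 together cover every point (T5 ∪ T6 = {Z1, Z2, Z3, Z4, Z5, Z6, Z7, Z8, Z9, Z10}); total cost 12 + 8 = 20.
No covering selection has total cost below 20.

20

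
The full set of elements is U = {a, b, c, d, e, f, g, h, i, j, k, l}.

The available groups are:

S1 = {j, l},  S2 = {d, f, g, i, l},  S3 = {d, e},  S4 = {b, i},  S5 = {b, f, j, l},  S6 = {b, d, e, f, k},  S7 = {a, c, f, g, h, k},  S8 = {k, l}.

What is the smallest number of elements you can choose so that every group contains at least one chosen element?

The 4 elements {b, e, h, l} hit every group.
The groups S1, S3, S4, S7 are pairwise disjoint, so any hitting set needs a separate element for each — at least 4. Hence 4 is optimal.

4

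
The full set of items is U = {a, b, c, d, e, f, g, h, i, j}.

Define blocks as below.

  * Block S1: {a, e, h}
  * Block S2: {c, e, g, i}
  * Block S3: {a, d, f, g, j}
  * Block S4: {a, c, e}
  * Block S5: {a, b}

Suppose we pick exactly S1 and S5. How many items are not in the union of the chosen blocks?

Union of S1, S5 = {a, b, e, h}.
Not covered: c, d, f, g, i, j — 6 items.

6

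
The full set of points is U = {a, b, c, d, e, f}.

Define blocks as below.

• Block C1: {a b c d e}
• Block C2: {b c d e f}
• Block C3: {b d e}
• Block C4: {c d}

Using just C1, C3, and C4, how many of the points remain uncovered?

1

Union of C1, C3, C4 = {a, b, c, d, e}.
Not covered: f — 1 point.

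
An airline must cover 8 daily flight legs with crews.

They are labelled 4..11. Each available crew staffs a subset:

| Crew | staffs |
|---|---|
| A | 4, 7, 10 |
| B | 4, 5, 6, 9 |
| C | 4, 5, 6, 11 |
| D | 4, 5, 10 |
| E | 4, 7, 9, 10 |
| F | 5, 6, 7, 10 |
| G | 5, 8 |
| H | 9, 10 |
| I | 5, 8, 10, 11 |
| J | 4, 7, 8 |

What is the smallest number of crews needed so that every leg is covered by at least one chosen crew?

3

C and H and J together: C ∪ H ∪ J = {4, 5, 6, 7, 8, 9, 10, 11} — every leg is covered.
No 2 of the 10 crews cover everything (all 45 combinations miss at least one leg), so 3 is optimal.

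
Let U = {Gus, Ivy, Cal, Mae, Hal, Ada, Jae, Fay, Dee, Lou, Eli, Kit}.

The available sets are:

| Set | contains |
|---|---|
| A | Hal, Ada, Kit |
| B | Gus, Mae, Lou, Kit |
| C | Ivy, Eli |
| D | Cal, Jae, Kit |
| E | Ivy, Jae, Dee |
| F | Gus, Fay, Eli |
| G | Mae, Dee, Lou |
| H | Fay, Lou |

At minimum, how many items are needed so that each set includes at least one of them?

Take T = {Ivy, Lou, Eli, Kit}. Each listed set contains at least one of these, so T is a hitting set of size 4.
No choice of 3 items meets every set, so 4 is the minimum.

4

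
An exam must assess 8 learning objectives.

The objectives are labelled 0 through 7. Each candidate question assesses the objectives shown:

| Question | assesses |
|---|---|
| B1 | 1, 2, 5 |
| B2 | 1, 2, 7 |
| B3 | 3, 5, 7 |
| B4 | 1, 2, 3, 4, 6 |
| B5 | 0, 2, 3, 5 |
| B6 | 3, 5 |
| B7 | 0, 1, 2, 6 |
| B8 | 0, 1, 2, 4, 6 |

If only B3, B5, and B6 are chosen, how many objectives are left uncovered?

Union of B3, B5, B6 = {0, 2, 3, 5, 7}.
Not covered: 1, 4, 6 — 3 objectives.

3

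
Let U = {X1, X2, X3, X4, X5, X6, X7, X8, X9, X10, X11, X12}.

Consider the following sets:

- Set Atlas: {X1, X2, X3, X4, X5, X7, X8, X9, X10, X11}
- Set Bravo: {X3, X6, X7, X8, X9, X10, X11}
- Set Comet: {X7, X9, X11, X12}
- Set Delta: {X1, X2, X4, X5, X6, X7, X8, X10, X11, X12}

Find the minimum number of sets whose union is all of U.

Take {Bravo, Delta}. Their union is {X1, X2, X3, X4, X5, X6, X7, X8, X9, X10, X11, X12}, which is all 12 elements.
No single set has all 12 elements (the largest, Atlas, has 10), so 2 is optimal.

2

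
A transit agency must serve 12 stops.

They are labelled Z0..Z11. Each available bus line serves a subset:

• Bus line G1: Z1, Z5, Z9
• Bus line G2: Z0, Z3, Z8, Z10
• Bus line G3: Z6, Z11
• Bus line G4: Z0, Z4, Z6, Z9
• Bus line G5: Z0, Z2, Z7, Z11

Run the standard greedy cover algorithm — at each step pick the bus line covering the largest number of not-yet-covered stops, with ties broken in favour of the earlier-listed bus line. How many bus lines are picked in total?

4

Greedy: pick G2 (covers 4 new) → pick G1 (covers 3 new) → pick G5 (covers 3 new) → pick G4 (covers 2 new). Total picks: 4.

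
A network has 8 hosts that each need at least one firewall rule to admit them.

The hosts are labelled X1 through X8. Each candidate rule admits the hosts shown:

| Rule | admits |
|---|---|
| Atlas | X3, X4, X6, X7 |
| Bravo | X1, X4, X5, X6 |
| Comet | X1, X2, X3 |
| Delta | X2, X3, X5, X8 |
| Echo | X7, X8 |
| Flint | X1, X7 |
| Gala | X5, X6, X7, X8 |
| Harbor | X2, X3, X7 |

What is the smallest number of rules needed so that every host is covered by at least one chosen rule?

3

Bravo and Delta and Harbor together: Bravo ∪ Delta ∪ Harbor = {X1, X2, X3, X4, X5, X6, X7, X8} — every host is covered.
No 2 of the 8 rules cover everything (all 28 combinations miss at least one host), so 3 is optimal.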